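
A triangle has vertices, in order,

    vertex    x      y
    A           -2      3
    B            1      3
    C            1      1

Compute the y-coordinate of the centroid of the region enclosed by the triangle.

7/3

Apply Gauss's area formula. First the cross-terms c_i = x_i·y_{i+1} − x_{i+1}·y_i:
  -9, -2, 5  ⇒  2A = -6, A = -3.
Then Σ (y_i + y_{i+1})·c_i = -42, so ȳ = -42 / (6·(-3)) = 7/3.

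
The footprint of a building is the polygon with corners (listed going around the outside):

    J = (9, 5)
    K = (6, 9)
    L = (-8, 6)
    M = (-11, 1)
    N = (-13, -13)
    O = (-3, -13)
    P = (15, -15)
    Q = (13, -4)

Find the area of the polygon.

489.5

J→K: (9)(9) − (6)(5) = 51
K→L: (6)(6) − (-8)(9) = 108
L→M: (-8)(1) − (-11)(6) = 58
M→N: (-11)(-13) − (-13)(1) = 156
N→O: (-13)(-13) − (-3)(-13) = 130
O→P: (-3)(-15) − (15)(-13) = 240
P→Q: (15)(-4) − (13)(-15) = 135
Q→J: (13)(5) − (9)(-4) = 101
Σ = 979
Area = |Σ|/2 = 489.5.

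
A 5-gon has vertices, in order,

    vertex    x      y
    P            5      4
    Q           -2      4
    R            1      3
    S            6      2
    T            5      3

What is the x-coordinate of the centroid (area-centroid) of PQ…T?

8/3

Apply the shoelace formula. First the cross-terms c_i = x_i·y_{i+1} − x_{i+1}·y_i:
  28, -10, -16, 8, 5  ⇒  2A = 15, A = 7.5.
Then Σ (x_i + x_{i+1})·c_i = 120, so x̄ = 120 / (6·7.5) = 8/3.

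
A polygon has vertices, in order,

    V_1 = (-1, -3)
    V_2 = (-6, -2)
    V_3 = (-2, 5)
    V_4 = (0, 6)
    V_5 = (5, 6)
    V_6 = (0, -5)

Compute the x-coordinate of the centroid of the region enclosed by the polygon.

-23/61

Apply the shoelace formula. First the cross-terms c_i = x_i·y_{i+1} − x_{i+1}·y_i:
  -16, -34, -12, -30, -25, -5  ⇒  2A = -122, A = -61.
Then Σ (x_i + x_{i+1})·c_i = 138, so x̄ = 138 / (6·(-61)) = -23/61.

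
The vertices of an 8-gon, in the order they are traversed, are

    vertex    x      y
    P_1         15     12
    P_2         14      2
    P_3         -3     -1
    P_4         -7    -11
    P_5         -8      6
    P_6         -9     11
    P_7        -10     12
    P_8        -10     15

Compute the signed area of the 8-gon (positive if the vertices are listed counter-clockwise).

-328.5

Apply the surveyor's formula: 2A = Σ (x_i·y_{i+1} − x_{i+1}·y_i), indices taken mod 8.
P_1→P_2: (15)(2) − (14)(12) = -138
P_2→P_3: (14)(-1) − (-3)(2) = -8
P_3→P_4: (-3)(-11) − (-7)(-1) = 26
P_4→P_5: (-7)(6) − (-8)(-11) = -130
P_5→P_6: (-8)(11) − (-9)(6) = -34
P_6→P_7: (-9)(12) − (-10)(11) = 2
P_7→P_8: (-10)(15) − (-10)(12) = -30
P_8→P_1: (-10)(12) − (15)(15) = -345
Σ = -657
Signed area = Σ/2 = -328.5 (negative ⇒ clockwise traversal).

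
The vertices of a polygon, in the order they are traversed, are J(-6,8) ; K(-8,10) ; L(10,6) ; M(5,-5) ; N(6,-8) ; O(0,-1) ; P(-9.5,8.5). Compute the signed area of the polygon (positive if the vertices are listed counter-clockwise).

Apply the shoelace (surveyor's) formula: 2A = Σ (x_i·y_{i+1} − x_{i+1}·y_i), indices taken mod 7.
J→K: (-6)(10) − (-8)(8) = 4
K→L: (-8)(6) − (10)(10) = -148
L→M: (10)(-5) − (5)(6) = -80
M→N: (5)(-8) − (6)(-5) = -10
N→O: (6)(-1) − (0)(-8) = -6
O→P: (0)(8.5) − (-9.5)(-1) = -9.5
P→J: (-9.5)(8) − (-6)(8.5) = -25
Σ = -274.5
Signed area = Σ/2 = -137.25 (negative ⇒ clockwise traversal).

-137.25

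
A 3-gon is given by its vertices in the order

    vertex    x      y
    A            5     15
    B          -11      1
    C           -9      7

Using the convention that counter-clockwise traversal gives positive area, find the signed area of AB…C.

-34

Apply the surveyor's formula: 2A = Σ (x_i·y_{i+1} − x_{i+1}·y_i), indices taken mod 3.
Cross-terms: 170, -68, -170  ⇒  Σ = -68
Signed area = Σ/2 = -34 (negative ⇒ clockwise traversal).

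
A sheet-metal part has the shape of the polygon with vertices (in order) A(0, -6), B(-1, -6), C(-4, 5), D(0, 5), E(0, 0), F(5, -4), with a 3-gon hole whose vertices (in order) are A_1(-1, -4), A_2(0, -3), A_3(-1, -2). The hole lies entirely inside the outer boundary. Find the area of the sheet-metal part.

Outer boundary:
Σ = (-6) + (-29) + (-20) + (0) + (0) + (-30) = -85
Area = |Σ|/2 = 42.5.
Hole:
Apply the shoelace (surveyor's) formula: 2A = Σ (x_i·y_{i+1} − x_{i+1}·y_i), indices taken mod 3.
Σ = (3) + (-3) + (2) = 2
Area = |Σ|/2 = 1.
Net area = 42.5 − 1 = 41.5.

41.5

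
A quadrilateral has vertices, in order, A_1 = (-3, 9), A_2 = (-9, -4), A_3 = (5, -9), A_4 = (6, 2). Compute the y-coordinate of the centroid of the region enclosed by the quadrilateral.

Apply Gauss's area formula. First the cross-terms c_i = x_i·y_{i+1} − x_{i+1}·y_i:
  93, 101, 64, 60  ⇒  2A = 318, A = 159.
Then Σ (y_i + y_{i+1})·c_i = -636, so ȳ = -636 / (6·159) = -2/3.

-2/3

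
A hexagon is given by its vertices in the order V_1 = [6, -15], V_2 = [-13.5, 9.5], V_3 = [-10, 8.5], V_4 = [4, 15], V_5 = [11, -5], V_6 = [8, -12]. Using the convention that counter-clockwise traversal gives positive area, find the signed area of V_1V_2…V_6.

Σ = (-145.5) + (-19.75) + (-184) + (-185) + (-92) + (-48) = -674.25
Signed area = Σ/2 = -337.125 (negative ⇒ clockwise traversal).

-337.125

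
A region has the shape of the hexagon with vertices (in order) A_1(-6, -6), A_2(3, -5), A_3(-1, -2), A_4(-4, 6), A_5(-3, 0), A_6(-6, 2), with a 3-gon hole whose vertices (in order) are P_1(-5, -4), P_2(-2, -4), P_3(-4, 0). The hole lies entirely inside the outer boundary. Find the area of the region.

35.5

Outer boundary:
Σ = (48) + (-11) + (-14) + (18) + (-6) + (48) = 83
Area = |Σ|/2 = 41.5.
Hole:
Apply the surveyor's formula: 2A = Σ (x_i·y_{i+1} − x_{i+1}·y_i), indices taken mod 3.
Σ = (12) + (-16) + (16) = 12
Area = |Σ|/2 = 6.
Net area = 41.5 − 6 = 35.5.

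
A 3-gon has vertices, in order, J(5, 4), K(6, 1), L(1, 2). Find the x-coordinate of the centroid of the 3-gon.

4

Apply Gauss's area formula. First the cross-terms c_i = x_i·y_{i+1} − x_{i+1}·y_i:
  -19, 11, -6  ⇒  2A = -14, A = -7.
Then Σ (x_i + x_{i+1})·c_i = -168, so x̄ = -168 / (6·(-7)) = 4.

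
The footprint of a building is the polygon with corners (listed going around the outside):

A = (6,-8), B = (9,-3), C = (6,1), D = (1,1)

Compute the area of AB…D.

Σ = (54) + (27) + (5) + (-14) = 72
Area = |Σ|/2 = 36.

36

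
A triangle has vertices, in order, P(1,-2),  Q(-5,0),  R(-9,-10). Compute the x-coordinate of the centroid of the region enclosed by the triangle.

Apply the shoelace (surveyor's) formula. First the cross-terms c_i = x_i·y_{i+1} − x_{i+1}·y_i:
  -10, 50, 28  ⇒  2A = 68, A = 34.
Then Σ (x_i + x_{i+1})·c_i = -884, so x̄ = -884 / (6·34) = -13/3.

-13/3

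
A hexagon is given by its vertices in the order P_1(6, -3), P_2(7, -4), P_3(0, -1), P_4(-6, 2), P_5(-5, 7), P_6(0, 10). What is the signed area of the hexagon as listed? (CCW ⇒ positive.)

-79

Apply the shoelace formula: 2A = Σ (x_i·y_{i+1} − x_{i+1}·y_i), indices taken mod 6.
P_1→P_2: (6)(-4) − (7)(-3) = -3
P_2→P_3: (7)(-1) − (0)(-4) = -7
P_3→P_4: (0)(2) − (-6)(-1) = -6
P_4→P_5: (-6)(7) − (-5)(2) = -32
P_5→P_6: (-5)(10) − (0)(7) = -50
P_6→P_1: (0)(-3) − (6)(10) = -60
Σ = -158
Signed area = Σ/2 = -79 (negative ⇒ clockwise traversal).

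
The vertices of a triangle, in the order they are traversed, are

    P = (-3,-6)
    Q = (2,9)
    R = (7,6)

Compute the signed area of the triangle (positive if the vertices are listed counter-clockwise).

Apply the shoelace (surveyor's) formula: 2A = Σ (x_i·y_{i+1} − x_{i+1}·y_i), indices taken mod 3.
Σ = (-15) + (-51) + (-24) = -90
Signed area = Σ/2 = -45 (negative ⇒ clockwise traversal).

-45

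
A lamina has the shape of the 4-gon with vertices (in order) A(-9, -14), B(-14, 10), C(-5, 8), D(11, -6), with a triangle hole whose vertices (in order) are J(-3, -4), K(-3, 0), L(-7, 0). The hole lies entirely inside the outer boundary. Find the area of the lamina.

Outer boundary:
A→B: (-9)(10) − (-14)(-14) = -286
B→C: (-14)(8) − (-5)(10) = -62
C→D: (-5)(-6) − (11)(8) = -58
D→A: (11)(-14) − (-9)(-6) = -208
Σ = -614
Area = |Σ|/2 = 307.
Hole:
Apply the shoelace formula: 2A = Σ (x_i·y_{i+1} − x_{i+1}·y_i), indices taken mod 3.
J→K: (-3)(0) − (-3)(-4) = -12
K→L: (-3)(0) − (-7)(0) = 0
L→J: (-7)(-4) − (-3)(0) = 28
Σ = 16
Area = |Σ|/2 = 8.
Net area = 307 − 8 = 299.

299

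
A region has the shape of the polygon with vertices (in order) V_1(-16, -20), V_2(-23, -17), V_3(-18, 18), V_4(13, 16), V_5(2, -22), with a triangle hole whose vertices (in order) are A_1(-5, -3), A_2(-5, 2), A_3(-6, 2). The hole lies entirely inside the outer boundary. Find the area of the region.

Outer boundary:
Apply the shoelace formula: 2A = Σ (x_i·y_{i+1} − x_{i+1}·y_i), indices taken mod 5.
Σ = (-188) + (-720) + (-522) + (-318) + (-392) = -2140
Area = |Σ|/2 = 1070.
Hole:
Apply the surveyor's formula: 2A = Σ (x_i·y_{i+1} − x_{i+1}·y_i), indices taken mod 3.
A_1→A_2: (-5)(2) − (-5)(-3) = -25
A_2→A_3: (-5)(2) − (-6)(2) = 2
A_3→A_1: (-6)(-3) − (-5)(2) = 28
Σ = 5
Area = |Σ|/2 = 2.5.
Net area = 1070 − 2.5 = 1067.5.

1067.5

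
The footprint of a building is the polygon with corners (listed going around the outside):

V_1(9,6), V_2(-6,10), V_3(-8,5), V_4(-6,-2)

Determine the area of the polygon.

Apply the surveyor's formula: 2A = Σ (x_i·y_{i+1} − x_{i+1}·y_i), indices taken mod 4.
V_1→V_2: (9)(10) − (-6)(6) = 126
V_2→V_3: (-6)(5) − (-8)(10) = 50
V_3→V_4: (-8)(-2) − (-6)(5) = 46
V_4→V_1: (-6)(6) − (9)(-2) = -18
Σ = 204
Area = |Σ|/2 = 102.

102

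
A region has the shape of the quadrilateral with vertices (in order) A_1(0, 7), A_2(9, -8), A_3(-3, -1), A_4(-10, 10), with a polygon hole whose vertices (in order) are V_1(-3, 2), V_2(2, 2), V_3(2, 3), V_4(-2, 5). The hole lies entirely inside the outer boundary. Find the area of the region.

93.5

Outer boundary:
A_1→A_2: (0)(-8) − (9)(7) = -63
A_2→A_3: (9)(-1) − (-3)(-8) = -33
A_3→A_4: (-3)(10) − (-10)(-1) = -40
A_4→A_1: (-10)(7) − (0)(10) = -70
Σ = -206
Area = |Σ|/2 = 103.
Hole:
Cross-terms: -10, 2, 16, 11  ⇒  Σ = 19
Area = |Σ|/2 = 9.5.
Net area = 103 − 9.5 = 93.5.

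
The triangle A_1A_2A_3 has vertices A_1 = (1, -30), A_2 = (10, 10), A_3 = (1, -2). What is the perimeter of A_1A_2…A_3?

84

|A_1A_2| = √((9)² + (40)²) = √1681 = 41
|A_2A_3| = √((-9)² + (-12)²) = √225 = 15
|A_3A_1| = √((0)² + (-28)²) = √784 = 28
Perimeter = 41 + 15 + 28 = 84.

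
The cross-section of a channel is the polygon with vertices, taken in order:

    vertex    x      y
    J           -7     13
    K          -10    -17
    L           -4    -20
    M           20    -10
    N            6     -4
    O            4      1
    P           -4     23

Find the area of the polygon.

Cross-terms: 249, 132, 440, -20, 22, 96, 109  ⇒  Σ = 1028
Area = |Σ|/2 = 514.

514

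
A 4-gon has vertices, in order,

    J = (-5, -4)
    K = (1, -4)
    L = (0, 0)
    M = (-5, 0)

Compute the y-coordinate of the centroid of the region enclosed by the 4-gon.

Apply Gauss's area formula. First the cross-terms c_i = x_i·y_{i+1} − x_{i+1}·y_i:
  24, 0, 0, 20  ⇒  2A = 44, A = 22.
Then Σ (y_i + y_{i+1})·c_i = -272, so ȳ = -272 / (6·22) = -68/33.

-68/33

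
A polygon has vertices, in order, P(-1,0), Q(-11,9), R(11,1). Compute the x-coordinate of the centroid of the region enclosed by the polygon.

-1/3

Apply Gauss's area formula. First the cross-terms c_i = x_i·y_{i+1} − x_{i+1}·y_i:
  -9, -110, 1  ⇒  2A = -118, A = -59.
Then Σ (x_i + x_{i+1})·c_i = 118, so x̄ = 118 / (6·(-59)) = -1/3.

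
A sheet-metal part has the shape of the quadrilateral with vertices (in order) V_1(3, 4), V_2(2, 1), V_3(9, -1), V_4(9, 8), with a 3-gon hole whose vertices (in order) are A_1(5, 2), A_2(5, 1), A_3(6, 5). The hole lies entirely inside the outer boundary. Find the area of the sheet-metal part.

Outer boundary:
Σ = (-5) + (-11) + (81) + (12) = 77
Area = |Σ|/2 = 38.5.
Hole:
Apply the shoelace formula: 2A = Σ (x_i·y_{i+1} − x_{i+1}·y_i), indices taken mod 3.
Σ = (-5) + (19) + (-13) = 1
Area = |Σ|/2 = 0.5.
Net area = 38.5 − 0.5 = 38.

38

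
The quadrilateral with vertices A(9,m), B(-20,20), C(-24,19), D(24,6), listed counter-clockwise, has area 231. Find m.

Write out the shoelace sum; only the two edges meeting at A involve m:
2·Area = [(24·m − 9·6) + (9·20 − (-20)·m)] + -500
       = 44·m + -374 = 462
⇒ m = 19.

19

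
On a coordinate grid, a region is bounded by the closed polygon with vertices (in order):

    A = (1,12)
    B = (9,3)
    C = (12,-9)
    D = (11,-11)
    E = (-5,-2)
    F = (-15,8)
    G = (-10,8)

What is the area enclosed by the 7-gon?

285

Apply the shoelace formula: 2A = Σ (x_i·y_{i+1} − x_{i+1}·y_i), indices taken mod 7.
A→B: (1)(3) − (9)(12) = -105
B→C: (9)(-9) − (12)(3) = -117
C→D: (12)(-11) − (11)(-9) = -33
D→E: (11)(-2) − (-5)(-11) = -77
E→F: (-5)(8) − (-15)(-2) = -70
F→G: (-15)(8) − (-10)(8) = -40
G→A: (-10)(12) − (1)(8) = -128
Σ = -570
Area = |Σ|/2 = 285.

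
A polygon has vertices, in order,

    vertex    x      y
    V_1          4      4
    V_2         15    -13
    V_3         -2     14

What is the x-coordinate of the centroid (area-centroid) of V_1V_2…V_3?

17/3

Apply the shoelace formula. First the cross-terms c_i = x_i·y_{i+1} − x_{i+1}·y_i:
  -112, 184, -64  ⇒  2A = 8, A = 4.
Then Σ (x_i + x_{i+1})·c_i = 136, so x̄ = 136 / (6·4) = 17/3.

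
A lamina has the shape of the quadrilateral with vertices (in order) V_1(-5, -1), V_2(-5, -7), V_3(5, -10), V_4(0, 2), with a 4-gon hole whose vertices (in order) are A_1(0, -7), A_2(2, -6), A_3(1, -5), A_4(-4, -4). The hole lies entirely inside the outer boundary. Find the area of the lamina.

60.5

Outer boundary:
Apply Gauss's area formula: 2A = Σ (x_i·y_{i+1} − x_{i+1}·y_i), indices taken mod 4.
Cross-terms: 30, 85, 10, 10  ⇒  Σ = 135
Area = |Σ|/2 = 67.5.
Hole:
Cross-terms: 14, -4, -24, 28  ⇒  Σ = 14
Area = |Σ|/2 = 7.
Net area = 67.5 − 7 = 60.5.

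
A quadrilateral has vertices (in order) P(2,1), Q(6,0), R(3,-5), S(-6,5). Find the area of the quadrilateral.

Cross-terms: -6, -30, -15, -16  ⇒  Σ = -67
Area = |Σ|/2 = 33.5.

33.5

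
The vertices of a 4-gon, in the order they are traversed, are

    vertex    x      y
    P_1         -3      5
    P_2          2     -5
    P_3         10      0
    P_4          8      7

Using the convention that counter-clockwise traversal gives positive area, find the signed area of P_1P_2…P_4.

93

Σ = (5) + (50) + (70) + (61) = 186
Signed area = Σ/2 = 93 (positive ⇒ counter-clockwise traversal).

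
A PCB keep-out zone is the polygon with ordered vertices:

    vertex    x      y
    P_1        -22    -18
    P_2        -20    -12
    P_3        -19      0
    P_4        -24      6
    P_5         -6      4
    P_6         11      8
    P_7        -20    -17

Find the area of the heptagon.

P_1→P_2: (-22)(-12) − (-20)(-18) = -96
P_2→P_3: (-20)(0) − (-19)(-12) = -228
P_3→P_4: (-19)(6) − (-24)(0) = -114
P_4→P_5: (-24)(4) − (-6)(6) = -60
P_5→P_6: (-6)(8) − (11)(4) = -92
P_6→P_7: (11)(-17) − (-20)(8) = -27
P_7→P_1: (-20)(-18) − (-22)(-17) = -14
Σ = -631
Area = |Σ|/2 = 315.5.

315.5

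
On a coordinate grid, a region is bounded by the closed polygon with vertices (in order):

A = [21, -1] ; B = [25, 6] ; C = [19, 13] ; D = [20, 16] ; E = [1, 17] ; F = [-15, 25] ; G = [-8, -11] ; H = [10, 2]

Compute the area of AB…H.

Apply Gauss's area formula: 2A = Σ (x_i·y_{i+1} − x_{i+1}·y_i), indices taken mod 8.
Σ = (151) + (211) + (44) + (324) + (280) + (365) + (94) + (-52) = 1417
Area = |Σ|/2 = 708.5.

708.5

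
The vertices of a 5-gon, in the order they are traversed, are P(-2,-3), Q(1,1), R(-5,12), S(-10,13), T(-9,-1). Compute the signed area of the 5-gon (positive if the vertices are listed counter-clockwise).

112.5

Σ = (1) + (17) + (55) + (127) + (25) = 225
Signed area = Σ/2 = 112.5 (positive ⇒ counter-clockwise traversal).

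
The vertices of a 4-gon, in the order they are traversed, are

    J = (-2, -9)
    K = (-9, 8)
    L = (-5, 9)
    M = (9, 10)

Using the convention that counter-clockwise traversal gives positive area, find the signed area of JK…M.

Apply the shoelace (surveyor's) formula: 2A = Σ (x_i·y_{i+1} − x_{i+1}·y_i), indices taken mod 4.
Σ = (-97) + (-41) + (-131) + (-61) = -330
Signed area = Σ/2 = -165 (negative ⇒ clockwise traversal).

-165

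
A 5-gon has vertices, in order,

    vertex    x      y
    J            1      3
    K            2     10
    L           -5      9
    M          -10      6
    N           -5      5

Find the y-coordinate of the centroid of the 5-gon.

466/69

Apply Gauss's area formula. First the cross-terms c_i = x_i·y_{i+1} − x_{i+1}·y_i:
  4, 68, 60, -20, -20  ⇒  2A = 92, A = 46.
Then Σ (y_i + y_{i+1})·c_i = 1864, so ȳ = 1864 / (6·46) = 466/69.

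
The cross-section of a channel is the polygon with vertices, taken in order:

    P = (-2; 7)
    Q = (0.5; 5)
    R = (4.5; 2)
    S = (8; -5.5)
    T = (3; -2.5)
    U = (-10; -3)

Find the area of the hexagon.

94.625

P→Q: (-2)(5) − (0.5)(7) = -13.5
Q→R: (0.5)(2) − (4.5)(5) = -21.5
R→S: (4.5)(-5.5) − (8)(2) = -40.75
S→T: (8)(-2.5) − (3)(-5.5) = -3.5
T→U: (3)(-3) − (-10)(-2.5) = -34
U→P: (-10)(7) − (-2)(-3) = -76
Σ = -189.25
Area = |Σ|/2 = 94.625.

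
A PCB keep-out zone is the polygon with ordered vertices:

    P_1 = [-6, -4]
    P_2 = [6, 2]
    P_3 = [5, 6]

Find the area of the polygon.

27

P_1→P_2: (-6)(2) − (6)(-4) = 12
P_2→P_3: (6)(6) − (5)(2) = 26
P_3→P_1: (5)(-4) − (-6)(6) = 16
Σ = 54
Area = |Σ|/2 = 27.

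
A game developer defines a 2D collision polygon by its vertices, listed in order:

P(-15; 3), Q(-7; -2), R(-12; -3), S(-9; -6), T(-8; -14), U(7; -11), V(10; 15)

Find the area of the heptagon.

413.5

Σ = (51) + (-3) + (45) + (78) + (186) + (215) + (255) = 827
Area = |Σ|/2 = 413.5.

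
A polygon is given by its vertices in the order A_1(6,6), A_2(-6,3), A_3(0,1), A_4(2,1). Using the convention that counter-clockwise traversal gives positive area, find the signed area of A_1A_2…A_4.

Σ = (54) + (-6) + (-2) + (6) = 52
Signed area = Σ/2 = 26 (positive ⇒ counter-clockwise traversal).

26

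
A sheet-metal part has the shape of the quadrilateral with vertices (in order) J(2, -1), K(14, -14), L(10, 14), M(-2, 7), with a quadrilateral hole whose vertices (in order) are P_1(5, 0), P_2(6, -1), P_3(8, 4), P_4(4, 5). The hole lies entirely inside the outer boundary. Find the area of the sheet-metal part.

191

Outer boundary:
Cross-terms: -14, 336, 98, -12  ⇒  Σ = 408
Area = |Σ|/2 = 204.
Hole:
Apply the shoelace formula: 2A = Σ (x_i·y_{i+1} − x_{i+1}·y_i), indices taken mod 4.
Σ = (-5) + (32) + (24) + (-25) = 26
Area = |Σ|/2 = 13.
Net area = 204 − 13 = 191.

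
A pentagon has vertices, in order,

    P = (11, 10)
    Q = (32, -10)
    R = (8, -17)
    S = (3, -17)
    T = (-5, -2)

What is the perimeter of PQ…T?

|PQ| = √((21)² + (-20)²) = √841 = 29
|QR| = √((-24)² + (-7)²) = √625 = 25
|RS| = √((-5)² + (0)²) = √25 = 5
|ST| = √((-8)² + (15)²) = √289 = 17
|TP| = √((16)² + (12)²) = √400 = 20
Perimeter = 29 + 25 + 5 + 17 + 20 = 96.

96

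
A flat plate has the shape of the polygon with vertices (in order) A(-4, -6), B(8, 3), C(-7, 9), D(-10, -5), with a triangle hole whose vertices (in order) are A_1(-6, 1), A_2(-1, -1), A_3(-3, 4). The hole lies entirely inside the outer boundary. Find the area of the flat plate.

Outer boundary:
Apply Gauss's area formula: 2A = Σ (x_i·y_{i+1} − x_{i+1}·y_i), indices taken mod 4.
A→B: (-4)(3) − (8)(-6) = 36
B→C: (8)(9) − (-7)(3) = 93
C→D: (-7)(-5) − (-10)(9) = 125
D→A: (-10)(-6) − (-4)(-5) = 40
Σ = 294
Area = |Σ|/2 = 147.
Hole:
Apply Gauss's area formula: 2A = Σ (x_i·y_{i+1} − x_{i+1}·y_i), indices taken mod 3.
Cross-terms: 7, -7, 21  ⇒  Σ = 21
Area = |Σ|/2 = 10.5.
Net area = 147 − 10.5 = 136.5.

136.5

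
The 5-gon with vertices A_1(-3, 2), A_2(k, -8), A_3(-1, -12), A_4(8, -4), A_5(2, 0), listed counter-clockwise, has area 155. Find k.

The doubled signed area Σ (x_i y_{i+1} − x_{i+1} y_i) is linear in k.
With k=0 it equals 128; the coefficient of k is -14 (from the two edges through A_2).
So -14·k + 128 = 2·155 = 310 ⇒ k = -13.

-13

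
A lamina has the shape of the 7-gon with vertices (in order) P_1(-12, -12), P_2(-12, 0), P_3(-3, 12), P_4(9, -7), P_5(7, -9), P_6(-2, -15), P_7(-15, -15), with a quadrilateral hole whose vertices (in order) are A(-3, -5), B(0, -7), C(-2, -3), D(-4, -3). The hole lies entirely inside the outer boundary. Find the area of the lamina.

356.5

Outer boundary:
Apply the surveyor's formula: 2A = Σ (x_i·y_{i+1} − x_{i+1}·y_i), indices taken mod 7.
Σ = (-144) + (-144) + (-87) + (-32) + (-123) + (-195) + (0) = -725
Area = |Σ|/2 = 362.5.
Hole:
Apply the shoelace (surveyor's) formula: 2A = Σ (x_i·y_{i+1} − x_{i+1}·y_i), indices taken mod 4.
A→B: (-3)(-7) − (0)(-5) = 21
B→C: (0)(-3) − (-2)(-7) = -14
C→D: (-2)(-3) − (-4)(-3) = -6
D→A: (-4)(-5) − (-3)(-3) = 11
Σ = 12
Area = |Σ|/2 = 6.
Net area = 362.5 − 6 = 356.5.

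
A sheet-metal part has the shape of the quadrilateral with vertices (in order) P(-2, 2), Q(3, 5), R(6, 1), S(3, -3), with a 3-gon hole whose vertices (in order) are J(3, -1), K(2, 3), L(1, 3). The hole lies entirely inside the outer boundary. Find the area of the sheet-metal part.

Outer boundary:
Apply Gauss's area formula: 2A = Σ (x_i·y_{i+1} − x_{i+1}·y_i), indices taken mod 4.
P→Q: (-2)(5) − (3)(2) = -16
Q→R: (3)(1) − (6)(5) = -27
R→S: (6)(-3) − (3)(1) = -21
S→P: (3)(2) − (-2)(-3) = 0
Σ = -64
Area = |Σ|/2 = 32.
Hole:
Σ = (11) + (3) + (-10) = 4
Area = |Σ|/2 = 2.
Net area = 32 − 2 = 30.

30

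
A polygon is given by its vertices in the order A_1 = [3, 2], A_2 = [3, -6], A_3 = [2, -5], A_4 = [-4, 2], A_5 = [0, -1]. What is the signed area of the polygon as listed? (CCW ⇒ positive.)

Apply the shoelace formula: 2A = Σ (x_i·y_{i+1} − x_{i+1}·y_i), indices taken mod 5.
Σ = (-24) + (-3) + (-16) + (4) + (3) = -36
Signed area = Σ/2 = -18 (negative ⇒ clockwise traversal).

-18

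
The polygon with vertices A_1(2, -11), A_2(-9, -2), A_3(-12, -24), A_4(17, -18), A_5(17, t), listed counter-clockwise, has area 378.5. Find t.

-5

Write out the shoelace sum; only the two edges meeting at A_5 involve t:
2·Area = [(17·t − 17·(-18)) + (17·(-11) − 2·t)] + 713
       = 15·t + 832 = 757
⇒ t = -5.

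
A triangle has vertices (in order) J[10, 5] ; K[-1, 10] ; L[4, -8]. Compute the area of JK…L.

86.5

Apply the shoelace (surveyor's) formula: 2A = Σ (x_i·y_{i+1} − x_{i+1}·y_i), indices taken mod 3.
Cross-terms: 105, -32, 100  ⇒  Σ = 173
Area = |Σ|/2 = 86.5.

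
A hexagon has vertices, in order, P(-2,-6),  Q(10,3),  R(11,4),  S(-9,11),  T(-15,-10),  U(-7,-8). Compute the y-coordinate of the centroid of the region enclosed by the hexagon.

137/183

Apply Gauss's area formula. First the cross-terms c_i = x_i·y_{i+1} − x_{i+1}·y_i:
  54, 7, 157, 255, 50, 26  ⇒  2A = 549, A = 274.5.
Then Σ (y_i + y_{i+1})·c_i = 1233, so ȳ = 1233 / (6·274.5) = 137/183.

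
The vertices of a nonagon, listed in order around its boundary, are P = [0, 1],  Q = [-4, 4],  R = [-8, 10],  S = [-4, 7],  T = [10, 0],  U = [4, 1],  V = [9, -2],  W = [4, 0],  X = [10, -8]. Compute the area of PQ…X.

55.5

Apply Gauss's area formula: 2A = Σ (x_i·y_{i+1} − x_{i+1}·y_i), indices taken mod 9.
Cross-terms: 4, -8, -16, -70, 10, -17, 8, -32, 10  ⇒  Σ = -111
Area = |Σ|/2 = 55.5.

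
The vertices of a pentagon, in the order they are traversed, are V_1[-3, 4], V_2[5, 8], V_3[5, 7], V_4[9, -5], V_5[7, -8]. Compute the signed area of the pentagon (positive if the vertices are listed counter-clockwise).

Σ = (-44) + (-5) + (-88) + (-37) + (4) = -170
Signed area = Σ/2 = -85 (negative ⇒ clockwise traversal).

-85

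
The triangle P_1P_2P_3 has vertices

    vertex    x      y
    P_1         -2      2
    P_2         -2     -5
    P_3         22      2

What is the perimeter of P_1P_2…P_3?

|P_1P_2| = √((0)² + (-7)²) = √49 = 7
|P_2P_3| = √((24)² + (7)²) = √625 = 25
|P_3P_1| = √((-24)² + (0)²) = √576 = 24
Perimeter = 7 + 25 + 24 = 56.

56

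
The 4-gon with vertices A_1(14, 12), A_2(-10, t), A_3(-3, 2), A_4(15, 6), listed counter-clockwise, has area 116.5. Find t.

5

Write out the shoelace sum; only the two edges meeting at A_2 involve t:
2·Area = [(14·t − (-10)·12) + ((-10)·2 − (-3)·t)] + 48
       = 17·t + 148 = 233
⇒ t = 5.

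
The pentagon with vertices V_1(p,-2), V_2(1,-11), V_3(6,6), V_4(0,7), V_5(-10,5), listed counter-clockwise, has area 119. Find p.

Write out the shoelace sum; only the two edges meeting at V_1 involve p:
2·Area = [((-10)·(-2) − p·5) + (p·(-11) − 1·(-2))] + 184
       = -16·p + 206 = 238
⇒ p = -2.

-2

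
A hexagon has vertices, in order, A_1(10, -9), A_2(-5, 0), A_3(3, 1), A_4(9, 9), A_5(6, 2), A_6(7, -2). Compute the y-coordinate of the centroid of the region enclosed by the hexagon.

-219/137

Apply Gauss's area formula. First the cross-terms c_i = x_i·y_{i+1} − x_{i+1}·y_i:
  -45, -5, 18, -36, -26, -43  ⇒  2A = -137, A = -68.5.
Then Σ (y_i + y_{i+1})·c_i = 657, so ȳ = 657 / (6·(-68.5)) = -219/137.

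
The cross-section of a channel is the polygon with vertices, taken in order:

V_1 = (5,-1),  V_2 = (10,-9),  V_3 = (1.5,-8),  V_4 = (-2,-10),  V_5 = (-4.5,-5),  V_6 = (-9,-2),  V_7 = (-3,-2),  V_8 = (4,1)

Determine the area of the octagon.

Apply Gauss's area formula: 2A = Σ (x_i·y_{i+1} − x_{i+1}·y_i), indices taken mod 8.
Σ = (-35) + (-66.5) + (-31) + (-35) + (-36) + (12) + (5) + (-9) = -195.5
Area = |Σ|/2 = 97.75.

97.75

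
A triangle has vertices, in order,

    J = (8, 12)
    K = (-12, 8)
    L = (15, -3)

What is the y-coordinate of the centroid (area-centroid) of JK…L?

Apply Gauss's area formula. First the cross-terms c_i = x_i·y_{i+1} − x_{i+1}·y_i:
  208, -84, 204  ⇒  2A = 328, A = 164.
Then Σ (y_i + y_{i+1})·c_i = 5576, so ȳ = 5576 / (6·164) = 17/3.

17/3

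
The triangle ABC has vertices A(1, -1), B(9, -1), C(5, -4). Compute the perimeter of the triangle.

|AB| = √((8)² + (0)²) = √64 = 8
|BC| = √((-4)² + (-3)²) = √25 = 5
|CA| = √((-4)² + (3)²) = √25 = 5
Perimeter = 8 + 5 + 5 = 18.

18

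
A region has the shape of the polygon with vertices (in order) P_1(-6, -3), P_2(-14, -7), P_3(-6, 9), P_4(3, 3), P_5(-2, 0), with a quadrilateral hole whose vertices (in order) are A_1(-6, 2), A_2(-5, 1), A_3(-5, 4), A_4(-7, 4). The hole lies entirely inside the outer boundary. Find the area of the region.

97

Outer boundary:
Apply the surveyor's formula: 2A = Σ (x_i·y_{i+1} − x_{i+1}·y_i), indices taken mod 5.
Cross-terms: 0, -168, -45, 6, 6  ⇒  Σ = -201
Area = |Σ|/2 = 100.5.
Hole:
Σ = (4) + (-15) + (8) + (10) = 7
Area = |Σ|/2 = 3.5.
Net area = 100.5 − 3.5 = 97.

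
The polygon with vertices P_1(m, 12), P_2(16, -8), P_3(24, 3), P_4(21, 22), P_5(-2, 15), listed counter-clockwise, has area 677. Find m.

-22

The doubled signed area Σ (x_i y_{i+1} − x_{i+1} y_i) is linear in m.
With m=0 it equals 848; the coefficient of m is -23 (from the two edges through P_1).
So -23·m + 848 = 2·677 = 1354 ⇒ m = -22.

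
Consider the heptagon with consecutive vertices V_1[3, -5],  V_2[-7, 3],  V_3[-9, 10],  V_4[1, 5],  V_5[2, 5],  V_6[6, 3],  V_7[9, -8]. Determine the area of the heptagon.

Apply the shoelace (surveyor's) formula: 2A = Σ (x_i·y_{i+1} − x_{i+1}·y_i), indices taken mod 7.
V_1→V_2: (3)(3) − (-7)(-5) = -26
V_2→V_3: (-7)(10) − (-9)(3) = -43
V_3→V_4: (-9)(5) − (1)(10) = -55
V_4→V_5: (1)(5) − (2)(5) = -5
V_5→V_6: (2)(3) − (6)(5) = -24
V_6→V_7: (6)(-8) − (9)(3) = -75
V_7→V_1: (9)(-5) − (3)(-8) = -21
Σ = -249
Area = |Σ|/2 = 124.5.

124.5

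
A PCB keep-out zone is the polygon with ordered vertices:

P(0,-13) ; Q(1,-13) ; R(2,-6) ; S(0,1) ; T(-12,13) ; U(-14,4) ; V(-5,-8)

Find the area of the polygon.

Σ = (13) + (20) + (2) + (12) + (134) + (132) + (65) = 378
Area = |Σ|/2 = 189.

189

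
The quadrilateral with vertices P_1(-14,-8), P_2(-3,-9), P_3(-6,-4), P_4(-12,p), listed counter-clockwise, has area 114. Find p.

15

The doubled signed area Σ (x_i y_{i+1} − x_{i+1} y_i) is linear in p.
With p=0 it equals 108; the coefficient of p is 8 (from the two edges through P_4).
So 8·p + 108 = 2·114 = 228 ⇒ p = 15.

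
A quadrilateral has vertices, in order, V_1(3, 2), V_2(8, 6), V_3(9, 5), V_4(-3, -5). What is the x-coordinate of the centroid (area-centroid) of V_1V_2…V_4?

4

Apply the shoelace formula. First the cross-terms c_i = x_i·y_{i+1} − x_{i+1}·y_i:
  2, -14, -30, 9  ⇒  2A = -33, A = -16.5.
Then Σ (x_i + x_{i+1})·c_i = -396, so x̄ = -396 / (6·(-16.5)) = 4.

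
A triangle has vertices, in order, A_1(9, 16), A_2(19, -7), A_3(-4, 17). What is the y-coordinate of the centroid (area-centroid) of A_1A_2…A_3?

Apply the surveyor's formula. First the cross-terms c_i = x_i·y_{i+1} − x_{i+1}·y_i:
  -367, 295, -217  ⇒  2A = -289, A = -144.5.
Then Σ (y_i + y_{i+1})·c_i = -7514, so ȳ = -7514 / (6·(-144.5)) = 26/3.

26/3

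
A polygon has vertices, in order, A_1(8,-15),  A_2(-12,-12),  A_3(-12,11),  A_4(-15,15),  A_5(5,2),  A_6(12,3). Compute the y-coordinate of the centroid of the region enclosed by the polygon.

-884/295

Apply Gauss's area formula. First the cross-terms c_i = x_i·y_{i+1} − x_{i+1}·y_i:
  -276, -276, -15, -105, -9, -204  ⇒  2A = -885, A = -442.5.
Then Σ (y_i + y_{i+1})·c_i = 7956, so ȳ = 7956 / (6·(-442.5)) = -884/295.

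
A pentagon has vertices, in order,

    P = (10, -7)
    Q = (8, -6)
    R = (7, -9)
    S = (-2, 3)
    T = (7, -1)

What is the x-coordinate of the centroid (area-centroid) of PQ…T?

Apply the shoelace (surveyor's) formula. First the cross-terms c_i = x_i·y_{i+1} − x_{i+1}·y_i:
  -4, -30, 3, -19, -39  ⇒  2A = -89, A = -44.5.
Then Σ (x_i + x_{i+1})·c_i = -1265, so x̄ = -1265 / (6·(-44.5)) = 1265/267.

1265/267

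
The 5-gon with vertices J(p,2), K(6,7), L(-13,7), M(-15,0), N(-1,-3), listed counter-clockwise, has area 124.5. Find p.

The doubled signed area Σ (x_i y_{i+1} − x_{i+1} y_i) is linear in p.
With p=0 it equals 269; the coefficient of p is 10 (from the two edges through J).
So 10·p + 269 = 2·124.5 = 249 ⇒ p = -2.

-2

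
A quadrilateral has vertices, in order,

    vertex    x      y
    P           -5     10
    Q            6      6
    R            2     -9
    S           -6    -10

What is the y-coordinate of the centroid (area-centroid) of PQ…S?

-41/255

Apply Gauss's area formula. First the cross-terms c_i = x_i·y_{i+1} − x_{i+1}·y_i:
  -90, -66, -74, -110  ⇒  2A = -340, A = -170.
Then Σ (y_i + y_{i+1})·c_i = 164, so ȳ = 164 / (6·(-170)) = -41/255.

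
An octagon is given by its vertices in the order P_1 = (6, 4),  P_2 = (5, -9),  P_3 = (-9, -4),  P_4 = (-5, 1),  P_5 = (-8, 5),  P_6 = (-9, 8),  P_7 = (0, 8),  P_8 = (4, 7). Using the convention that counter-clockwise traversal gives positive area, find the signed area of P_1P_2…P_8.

-185

Apply the surveyor's formula: 2A = Σ (x_i·y_{i+1} − x_{i+1}·y_i), indices taken mod 8.
P_1→P_2: (6)(-9) − (5)(4) = -74
P_2→P_3: (5)(-4) − (-9)(-9) = -101
P_3→P_4: (-9)(1) − (-5)(-4) = -29
P_4→P_5: (-5)(5) − (-8)(1) = -17
P_5→P_6: (-8)(8) − (-9)(5) = -19
P_6→P_7: (-9)(8) − (0)(8) = -72
P_7→P_8: (0)(7) − (4)(8) = -32
P_8→P_1: (4)(4) − (6)(7) = -26
Σ = -370
Signed area = Σ/2 = -185 (negative ⇒ clockwise traversal).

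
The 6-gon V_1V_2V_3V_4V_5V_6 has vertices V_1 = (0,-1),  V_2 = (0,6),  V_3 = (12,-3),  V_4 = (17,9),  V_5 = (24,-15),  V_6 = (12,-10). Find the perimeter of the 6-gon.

|V_1V_2| = √((0)² + (7)²) = √49 = 7
|V_2V_3| = √((12)² + (-9)²) = √225 = 15
|V_3V_4| = √((5)² + (12)²) = √169 = 13
|V_4V_5| = √((7)² + (-24)²) = √625 = 25
|V_5V_6| = √((-12)² + (5)²) = √169 = 13
|V_6V_1| = √((-12)² + (9)²) = √225 = 15
Perimeter = 7 + 15 + 13 + 25 + 13 + 15 = 88.

88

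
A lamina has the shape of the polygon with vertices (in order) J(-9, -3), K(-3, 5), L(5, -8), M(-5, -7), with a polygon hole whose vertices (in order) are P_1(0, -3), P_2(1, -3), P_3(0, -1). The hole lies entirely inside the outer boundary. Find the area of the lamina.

88

Outer boundary:
Apply the shoelace formula: 2A = Σ (x_i·y_{i+1} − x_{i+1}·y_i), indices taken mod 4.
Σ = (-54) + (-1) + (-75) + (-48) = -178
Area = |Σ|/2 = 89.
Hole:
Apply the surveyor's formula: 2A = Σ (x_i·y_{i+1} − x_{i+1}·y_i), indices taken mod 3.
Σ = (3) + (-1) + (0) = 2
Area = |Σ|/2 = 1.
Net area = 89 − 1 = 88.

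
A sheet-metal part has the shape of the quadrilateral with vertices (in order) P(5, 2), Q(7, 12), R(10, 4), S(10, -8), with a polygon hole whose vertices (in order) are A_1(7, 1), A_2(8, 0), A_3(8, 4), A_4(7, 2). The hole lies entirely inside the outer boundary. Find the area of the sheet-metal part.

50.5

Outer boundary:
Apply Gauss's area formula: 2A = Σ (x_i·y_{i+1} − x_{i+1}·y_i), indices taken mod 4.
P→Q: (5)(12) − (7)(2) = 46
Q→R: (7)(4) − (10)(12) = -92
R→S: (10)(-8) − (10)(4) = -120
S→P: (10)(2) − (5)(-8) = 60
Σ = -106
Area = |Σ|/2 = 53.
Hole:
Apply Gauss's area formula: 2A = Σ (x_i·y_{i+1} − x_{i+1}·y_i), indices taken mod 4.
Cross-terms: -8, 32, -12, -7  ⇒  Σ = 5
Area = |Σ|/2 = 2.5.
Net area = 53 − 2.5 = 50.5.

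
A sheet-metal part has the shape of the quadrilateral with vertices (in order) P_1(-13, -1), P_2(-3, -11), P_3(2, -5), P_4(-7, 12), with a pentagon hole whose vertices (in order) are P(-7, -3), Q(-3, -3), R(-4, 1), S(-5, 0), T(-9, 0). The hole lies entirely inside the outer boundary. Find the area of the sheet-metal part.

150

Outer boundary:
Apply the shoelace formula: 2A = Σ (x_i·y_{i+1} − x_{i+1}·y_i), indices taken mod 4.
Σ = (140) + (37) + (-11) + (163) = 329
Area = |Σ|/2 = 164.5.
Hole:
Cross-terms: 12, -15, 5, 0, 27  ⇒  Σ = 29
Area = |Σ|/2 = 14.5.
Net area = 164.5 − 14.5 = 150.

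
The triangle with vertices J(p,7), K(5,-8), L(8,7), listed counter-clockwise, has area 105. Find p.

Write out the shoelace sum; only the two edges meeting at J involve p:
2·Area = [(8·7 − p·7) + (p·(-8) − 5·7)] + 99
       = -15·p + 120 = 210
⇒ p = -6.

-6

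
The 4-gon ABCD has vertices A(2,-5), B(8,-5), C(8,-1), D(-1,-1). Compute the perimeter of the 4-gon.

|AB| = √((6)² + (0)²) = √36 = 6
|BC| = √((0)² + (4)²) = √16 = 4
|CD| = √((-9)² + (0)²) = √81 = 9
|DA| = √((3)² + (-4)²) = √25 = 5
Perimeter = 6 + 4 + 9 + 5 = 24.

24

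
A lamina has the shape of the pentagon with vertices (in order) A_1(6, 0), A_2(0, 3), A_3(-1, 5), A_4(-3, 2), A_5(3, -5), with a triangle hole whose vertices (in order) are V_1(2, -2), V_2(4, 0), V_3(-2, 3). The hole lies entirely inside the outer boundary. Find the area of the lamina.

27.5

Outer boundary:
Σ = (18) + (3) + (13) + (9) + (30) = 73
Area = |Σ|/2 = 36.5.
Hole:
Σ = (8) + (12) + (-2) = 18
Area = |Σ|/2 = 9.
Net area = 36.5 − 9 = 27.5.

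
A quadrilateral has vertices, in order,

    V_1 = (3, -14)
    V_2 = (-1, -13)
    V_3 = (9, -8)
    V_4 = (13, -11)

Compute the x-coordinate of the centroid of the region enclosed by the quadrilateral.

Apply the shoelace formula. First the cross-terms c_i = x_i·y_{i+1} − x_{i+1}·y_i:
  -53, 125, 5, -149  ⇒  2A = -72, A = -36.
Then Σ (x_i + x_{i+1})·c_i = -1380, so x̄ = -1380 / (6·(-36)) = 115/18.

115/18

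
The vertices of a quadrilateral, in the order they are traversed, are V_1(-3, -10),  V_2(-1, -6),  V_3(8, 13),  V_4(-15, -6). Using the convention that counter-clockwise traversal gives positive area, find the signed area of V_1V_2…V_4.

161

Apply the shoelace (surveyor's) formula: 2A = Σ (x_i·y_{i+1} − x_{i+1}·y_i), indices taken mod 4.
V_1→V_2: (-3)(-6) − (-1)(-10) = 8
V_2→V_3: (-1)(13) − (8)(-6) = 35
V_3→V_4: (8)(-6) − (-15)(13) = 147
V_4→V_1: (-15)(-10) − (-3)(-6) = 132
Σ = 322
Signed area = Σ/2 = 161 (positive ⇒ counter-clockwise traversal).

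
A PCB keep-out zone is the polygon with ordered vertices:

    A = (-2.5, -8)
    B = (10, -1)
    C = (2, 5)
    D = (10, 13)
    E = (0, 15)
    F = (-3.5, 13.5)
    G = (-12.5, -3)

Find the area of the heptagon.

292.375

Σ = (82.5) + (52) + (-24) + (150) + (52.5) + (179.25) + (92.5) = 584.75
Area = |Σ|/2 = 292.375.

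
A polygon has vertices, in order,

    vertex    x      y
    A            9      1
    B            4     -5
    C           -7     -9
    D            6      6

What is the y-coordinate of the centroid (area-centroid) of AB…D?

-409/234

Apply the shoelace (surveyor's) formula. First the cross-terms c_i = x_i·y_{i+1} − x_{i+1}·y_i:
  -49, -71, 12, -48  ⇒  2A = -156, A = -78.
Then Σ (y_i + y_{i+1})·c_i = 818, so ȳ = 818 / (6·(-78)) = -409/234.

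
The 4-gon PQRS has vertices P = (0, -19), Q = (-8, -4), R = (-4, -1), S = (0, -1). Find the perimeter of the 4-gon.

44

|PQ| = √((-8)² + (15)²) = √289 = 17
|QR| = √((4)² + (3)²) = √25 = 5
|RS| = √((4)² + (0)²) = √16 = 4
|SP| = √((0)² + (-18)²) = √324 = 18
Perimeter = 17 + 5 + 4 + 18 = 44.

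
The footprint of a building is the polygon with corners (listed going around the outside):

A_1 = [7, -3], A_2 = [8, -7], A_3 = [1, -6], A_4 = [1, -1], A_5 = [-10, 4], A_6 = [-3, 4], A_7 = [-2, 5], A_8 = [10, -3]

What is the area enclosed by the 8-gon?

A_1→A_2: (7)(-7) − (8)(-3) = -25
A_2→A_3: (8)(-6) − (1)(-7) = -41
A_3→A_4: (1)(-1) − (1)(-6) = 5
A_4→A_5: (1)(4) − (-10)(-1) = -6
A_5→A_6: (-10)(4) − (-3)(4) = -28
A_6→A_7: (-3)(5) − (-2)(4) = -7
A_7→A_8: (-2)(-3) − (10)(5) = -44
A_8→A_1: (10)(-3) − (7)(-3) = -9
Σ = -155
Area = |Σ|/2 = 77.5.

77.5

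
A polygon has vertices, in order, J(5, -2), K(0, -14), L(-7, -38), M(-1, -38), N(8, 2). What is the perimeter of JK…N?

|JK| = √((-5)² + (-12)²) = √169 = 13
|KL| = √((-7)² + (-24)²) = √625 = 25
|LM| = √((6)² + (0)²) = √36 = 6
|MN| = √((9)² + (40)²) = √1681 = 41
|NJ| = √((-3)² + (-4)²) = √25 = 5
Perimeter = 13 + 25 + 6 + 41 + 5 = 90.

90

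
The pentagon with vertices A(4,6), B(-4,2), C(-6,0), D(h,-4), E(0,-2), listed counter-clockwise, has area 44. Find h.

The doubled signed area Σ (x_i y_{i+1} − x_{i+1} y_i) is linear in h.
With h=0 it equals 76; the coefficient of h is -2 (from the two edges through D).
So -2·h + 76 = 2·44 = 88 ⇒ h = -6.

-6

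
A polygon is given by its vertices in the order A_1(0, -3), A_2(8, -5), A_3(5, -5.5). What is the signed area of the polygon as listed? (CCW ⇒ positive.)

-5

Apply the surveyor's formula: 2A = Σ (x_i·y_{i+1} − x_{i+1}·y_i), indices taken mod 3.
A_1→A_2: (0)(-5) − (8)(-3) = 24
A_2→A_3: (8)(-5.5) − (5)(-5) = -19
A_3→A_1: (5)(-3) − (0)(-5.5) = -15
Σ = -10
Signed area = Σ/2 = -5 (negative ⇒ clockwise traversal).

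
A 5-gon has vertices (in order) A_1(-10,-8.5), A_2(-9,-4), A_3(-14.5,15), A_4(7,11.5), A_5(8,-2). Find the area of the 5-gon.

Apply the surveyor's formula: 2A = Σ (x_i·y_{i+1} − x_{i+1}·y_i), indices taken mod 5.
A_1→A_2: (-10)(-4) − (-9)(-8.5) = -36.5
A_2→A_3: (-9)(15) − (-14.5)(-4) = -193
A_3→A_4: (-14.5)(11.5) − (7)(15) = -271.75
A_4→A_5: (7)(-2) − (8)(11.5) = -106
A_5→A_1: (8)(-8.5) − (-10)(-2) = -88
Σ = -695.25
Area = |Σ|/2 = 347.625.

347.625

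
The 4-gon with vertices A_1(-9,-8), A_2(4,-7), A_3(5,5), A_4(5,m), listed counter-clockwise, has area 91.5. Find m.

Write out the shoelace sum; only the two edges meeting at A_4 involve m:
2·Area = [(5·m − 5·5) + (5·(-8) − (-9)·m)] + 150
       = 14·m + 85 = 183
⇒ m = 7.

7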